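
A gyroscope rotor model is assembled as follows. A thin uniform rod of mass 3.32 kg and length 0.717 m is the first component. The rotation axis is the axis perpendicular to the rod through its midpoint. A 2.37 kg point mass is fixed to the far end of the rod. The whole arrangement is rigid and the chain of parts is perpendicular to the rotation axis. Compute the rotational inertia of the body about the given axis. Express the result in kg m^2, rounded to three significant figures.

Thin rod: I_cm = (1/12)ML² = (1/12)(3.32)(0.717)² = 0.14223 kg m^2; axis through the centre, so I = 0.14223 kg m^2.
Point mass: I_cm = 0; centre at d = 0.3585 m, so the parallel axis theorem gives I = 0 + (2.37)(0.3585)² = 0.3046 kg m^2.
Total I = 0.14223 + 0.3046 = 0.44683 kg m^2.

0.447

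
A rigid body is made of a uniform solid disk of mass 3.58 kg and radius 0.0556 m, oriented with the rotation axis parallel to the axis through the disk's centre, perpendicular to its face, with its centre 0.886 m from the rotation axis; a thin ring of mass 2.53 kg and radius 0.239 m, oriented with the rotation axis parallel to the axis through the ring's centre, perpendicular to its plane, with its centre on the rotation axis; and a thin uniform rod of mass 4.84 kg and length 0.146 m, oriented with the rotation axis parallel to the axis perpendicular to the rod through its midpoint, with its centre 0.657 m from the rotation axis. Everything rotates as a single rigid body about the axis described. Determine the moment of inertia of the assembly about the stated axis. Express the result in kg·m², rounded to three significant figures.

Solid disk: I_cm = (1/2)MR² = (1/2)(3.58)(0.0556)² = 0.0055335 kg·m²; centre at d = 0.886 m, so the parallel axis theorem gives I = 0.0055335 + (3.58)(0.886)² = 2.8158 kg·m².
Thin ring: I_cm = MR² = (2.53)(0.239)² = 0.14452 kg·m²; axis through the centre, so I = 0.14452 kg·m².
Thin rod: I_cm = (1/12)ML² = (1/12)(4.84)(0.146)² = 0.0085975 kg·m²; centre at d = 0.657 m, so the parallel axis theorem gives I = 0.0085975 + (4.84)(0.657)² = 2.0978 kg·m².
Total I = 2.8158 + 0.14452 + 2.0978 = 5.0581 kg·m².

5.06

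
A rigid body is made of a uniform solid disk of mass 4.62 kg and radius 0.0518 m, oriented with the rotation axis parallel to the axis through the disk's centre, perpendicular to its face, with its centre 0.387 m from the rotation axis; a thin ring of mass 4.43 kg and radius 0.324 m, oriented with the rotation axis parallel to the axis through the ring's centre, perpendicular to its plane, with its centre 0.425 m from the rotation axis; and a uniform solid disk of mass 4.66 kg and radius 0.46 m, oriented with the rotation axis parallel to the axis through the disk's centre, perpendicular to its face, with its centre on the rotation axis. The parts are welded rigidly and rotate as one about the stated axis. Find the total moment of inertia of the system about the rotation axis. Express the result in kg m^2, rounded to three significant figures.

Solid disk: I_cm = (1/2)MR² = (1/2)(4.62)(0.0518)² = 0.0061983 kg m^2; centre at d = 0.387 m, so the parallel axis theorem gives I = 0.0061983 + (4.62)(0.387)² = 0.69813 kg m^2.
Thin ring: I_cm = MR² = (4.43)(0.324)² = 0.46504 kg m^2; centre at d = 0.425 m, so the parallel axis theorem gives I = 0.46504 + (4.43)(0.425)² = 1.2652 kg m^2.
Solid disk: I_cm = (1/2)MR² = (1/2)(4.66)(0.46)² = 0.49303 kg m^2; axis through the centre, so I = 0.49303 kg m^2.
Total I = 0.69813 + 1.2652 + 0.49303 = 2.4564 kg m^2.

2.46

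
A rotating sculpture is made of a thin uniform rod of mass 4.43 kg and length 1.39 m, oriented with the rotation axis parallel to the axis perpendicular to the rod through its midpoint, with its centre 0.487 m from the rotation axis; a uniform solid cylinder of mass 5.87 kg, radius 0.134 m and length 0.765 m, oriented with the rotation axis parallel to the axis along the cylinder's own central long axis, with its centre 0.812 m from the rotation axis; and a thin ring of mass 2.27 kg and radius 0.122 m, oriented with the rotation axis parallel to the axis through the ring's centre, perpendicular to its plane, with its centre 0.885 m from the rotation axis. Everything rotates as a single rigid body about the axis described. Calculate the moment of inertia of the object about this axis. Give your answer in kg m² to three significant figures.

7.50

Thin rod: I_cm = (1/12)ML² = (1/12)(4.43)(1.39)² = 0.71327 kg m²; centre at d = 0.487 m, so I = I_cm + Md² gives I = 0.71327 + (4.43)(0.487)² = 1.7639 kg m².
Solid cylinder: I_cm = (1/2)MR² = (1/2)(5.87)(0.134)² = 0.052701 kg m²; centre at d = 0.812 m, so I = I_cm + Md² gives I = 0.052701 + (5.87)(0.812)² = 3.9231 kg m².
Thin ring: I_cm = MR² = (2.27)(0.122)² = 0.033787 kg m²; centre at d = 0.885 m, so I = I_cm + Md² gives I = 0.033787 + (2.27)(0.885)² = 1.8117 kg m².
Total I = 1.7639 + 3.9231 + 1.8117 = 7.4987 kg m².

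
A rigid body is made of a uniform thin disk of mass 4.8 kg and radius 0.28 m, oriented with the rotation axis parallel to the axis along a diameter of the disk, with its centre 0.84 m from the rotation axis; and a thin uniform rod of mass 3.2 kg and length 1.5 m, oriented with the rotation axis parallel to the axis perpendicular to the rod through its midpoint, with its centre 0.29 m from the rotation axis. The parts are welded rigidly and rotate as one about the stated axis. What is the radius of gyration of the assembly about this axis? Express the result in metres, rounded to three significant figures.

0.737

Thin disk: I_cm = (1/4)MR² = (1/4)(4.8)(0.28)² = 0.09408 kg m²; centre at d = 0.84 m, so the parallel axis theorem gives I = 0.09408 + (4.8)(0.84)² = 3.481 kg m².
Thin rod: I_cm = (1/12)ML² = (1/12)(3.2)(1.5)² = 0.6 kg m²; centre at d = 0.29 m, so the parallel axis theorem gives I = 0.6 + (3.2)(0.29)² = 0.86912 kg m².
Total I = 4.3501 kg m²; total mass M = 8 kg.
k = √(I/M) = √(4.3501/8) = 0.7374 m.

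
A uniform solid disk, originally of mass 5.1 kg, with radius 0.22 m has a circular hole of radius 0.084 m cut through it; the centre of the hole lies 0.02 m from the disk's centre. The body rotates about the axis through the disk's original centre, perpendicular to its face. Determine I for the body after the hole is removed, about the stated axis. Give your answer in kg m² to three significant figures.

0.120

Unpierced body about its centre: I₀ = (1/2)MR² = (1/2)(5.1)(0.22)² = 0.12342 kg m².
The removed disk has mass m = M·(r/R)² = (5.1)(0.084/0.22)² = 0.7435 kg (same uniform areal density).
Its moment of inertia about the rotation axis (parallel-axis theorem): I_hole = (1/2)mr² + md² = (1/2)(0.7435)(0.084)² + (0.7435)(0.02)² = 0.0029205 kg m².
Treating the hole as negative mass, I = I₀ − I_hole = 0.12342 − 0.0029205 = 0.1205 kg m².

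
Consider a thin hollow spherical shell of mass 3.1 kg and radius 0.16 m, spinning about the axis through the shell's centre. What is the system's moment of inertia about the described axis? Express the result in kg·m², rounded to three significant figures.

I_cm = (2/3)MR² = (2/3)(3.1)(0.16)² = 0.052907 kg·m²; axis through the centre, so I = 0.052907 kg·m².

0.0529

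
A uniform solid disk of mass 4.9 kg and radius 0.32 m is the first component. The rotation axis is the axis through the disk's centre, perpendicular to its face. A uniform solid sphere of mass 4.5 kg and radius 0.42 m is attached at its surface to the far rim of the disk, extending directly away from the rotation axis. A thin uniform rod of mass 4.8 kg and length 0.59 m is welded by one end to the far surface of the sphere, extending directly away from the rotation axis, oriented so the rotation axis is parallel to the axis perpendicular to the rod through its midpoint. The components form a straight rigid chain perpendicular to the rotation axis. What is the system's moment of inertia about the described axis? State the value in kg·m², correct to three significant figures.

13.3

Solid disk: I_cm = (1/2)MR² = (1/2)(4.9)(0.32)² = 0.25088 kg·m²; axis through the centre, so I = 0.25088 kg·m².
Solid sphere: I_cm = (2/5)MR² = (2/5)(4.5)(0.42)² = 0.31752 kg·m²; centre at d = 0.32 + 0.42 = 0.74 m, so the parallel axis theorem gives I = 0.31752 + (4.5)(0.74)² = 2.7817 kg·m².
Thin rod: I_cm = (1/12)ML² = (1/12)(4.8)(0.59)² = 0.13924 kg·m²; centre at d = 0.32 + 0.42 + 0.42 + 0.295 = 1.455 m, so the parallel axis theorem gives I = 0.13924 + (4.8)(1.455)² = 10.301 kg·m².
Total I = 0.25088 + 2.7817 + 10.301 = 13.334 kg·m².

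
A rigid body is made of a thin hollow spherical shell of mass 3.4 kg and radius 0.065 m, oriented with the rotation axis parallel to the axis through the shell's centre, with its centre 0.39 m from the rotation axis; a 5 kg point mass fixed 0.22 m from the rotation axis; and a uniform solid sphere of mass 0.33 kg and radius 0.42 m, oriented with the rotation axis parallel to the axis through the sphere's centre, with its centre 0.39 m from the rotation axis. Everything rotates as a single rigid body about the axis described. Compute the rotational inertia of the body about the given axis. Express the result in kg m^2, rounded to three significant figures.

Spherical shell: I_cm = (2/3)MR² = (2/3)(3.4)(0.065)² = 0.0095767 kg m^2; centre at d = 0.39 m, so I = I_cm + Md² gives I = 0.0095767 + (3.4)(0.39)² = 0.52672 kg m^2.
Point mass: I_cm = 0; centre at d = 0.22 m, so I = I_cm + Md² gives I = 0 + (5)(0.22)² = 0.242 kg m^2.
Solid sphere: I_cm = (2/5)MR² = (2/5)(0.33)(0.42)² = 0.023285 kg m^2; centre at d = 0.39 m, so I = I_cm + Md² gives I = 0.023285 + (0.33)(0.39)² = 0.073478 kg m^2.
Total I = 0.52672 + 0.242 + 0.073478 = 0.84219 kg m^2.

0.842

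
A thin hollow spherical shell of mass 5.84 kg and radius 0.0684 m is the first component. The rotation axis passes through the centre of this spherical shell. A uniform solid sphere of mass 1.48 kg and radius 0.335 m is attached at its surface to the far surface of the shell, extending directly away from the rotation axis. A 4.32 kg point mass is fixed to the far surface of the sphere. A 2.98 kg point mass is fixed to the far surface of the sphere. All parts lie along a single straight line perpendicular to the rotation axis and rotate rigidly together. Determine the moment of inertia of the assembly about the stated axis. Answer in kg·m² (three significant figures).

4.31

Spherical shell: I_cm = (2/3)MR² = (2/3)(5.84)(0.0684)² = 0.018215 kg·m²; axis through the centre, so I = 0.018215 kg·m².
Solid sphere: I_cm = (2/5)MR² = (2/5)(1.48)(0.335)² = 0.066437 kg·m²; centre at d = 0.0684 + 0.335 = 0.4034 m, so the parallel axis theorem gives I = 0.066437 + (1.48)(0.4034)² = 0.30728 kg·m².
Point mass: I_cm = 0; centre at d = 0.0684 + 0.335 + 0.335 = 0.7384 m, so the parallel axis theorem gives I = 0 + (4.32)(0.7384)² = 2.3554 kg·m².
Point mass: I_cm = 0; centre at d = 0.0684 + 0.335 + 0.335 = 0.7384 m, so the parallel axis theorem gives I = 0 + (2.98)(0.7384)² = 1.6248 kg·m².
Total I = 0.018215 + 0.30728 + 2.3554 + 1.6248 = 4.3057 kg·m².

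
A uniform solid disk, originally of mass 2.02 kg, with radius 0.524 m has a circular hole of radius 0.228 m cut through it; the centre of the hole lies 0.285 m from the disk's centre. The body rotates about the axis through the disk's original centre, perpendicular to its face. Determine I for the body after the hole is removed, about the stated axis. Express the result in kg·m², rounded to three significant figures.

0.236

Unpierced body about its centre: I₀ = (1/2)MR² = (1/2)(2.02)(0.524)² = 0.27732 kg·m².
The removed disk has mass m = M·(r/R)² = (2.02)(0.228/0.524)² = 0.38244 kg (same uniform areal density).
Its moment of inertia about the rotation axis (parallel-axis theorem): I_hole = (1/2)mr² + md² = (1/2)(0.38244)(0.228)² + (0.38244)(0.285)² = 0.041004 kg·m².
Treating the hole as negative mass, I = I₀ − I_hole = 0.27732 − 0.041004 = 0.23632 kg·m².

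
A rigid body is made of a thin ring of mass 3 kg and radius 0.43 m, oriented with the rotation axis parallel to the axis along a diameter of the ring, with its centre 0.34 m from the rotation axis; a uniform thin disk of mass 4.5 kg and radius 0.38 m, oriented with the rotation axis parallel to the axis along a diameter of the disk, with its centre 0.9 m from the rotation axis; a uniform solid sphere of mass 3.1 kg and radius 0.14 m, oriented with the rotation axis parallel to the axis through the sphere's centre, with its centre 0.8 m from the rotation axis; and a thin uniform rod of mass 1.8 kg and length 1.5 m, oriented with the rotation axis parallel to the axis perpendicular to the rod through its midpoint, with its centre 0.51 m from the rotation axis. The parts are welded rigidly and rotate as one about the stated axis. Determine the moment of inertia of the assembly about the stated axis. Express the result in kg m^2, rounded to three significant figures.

Thin ring: I_cm = (1/2)MR² = (1/2)(3)(0.43)² = 0.27735 kg m^2; centre at d = 0.34 m, so I = I_cm + Md² gives I = 0.27735 + (3)(0.34)² = 0.62415 kg m^2.
Thin disk: I_cm = (1/4)MR² = (1/4)(4.5)(0.38)² = 0.16245 kg m^2; centre at d = 0.9 m, so I = I_cm + Md² gives I = 0.16245 + (4.5)(0.9)² = 3.8075 kg m^2.
Solid sphere: I_cm = (2/5)MR² = (2/5)(3.1)(0.14)² = 0.024304 kg m^2; centre at d = 0.8 m, so I = I_cm + Md² gives I = 0.024304 + (3.1)(0.8)² = 2.0083 kg m^2.
Thin rod: I_cm = (1/12)ML² = (1/12)(1.8)(1.5)² = 0.3375 kg m^2; centre at d = 0.51 m, so I = I_cm + Md² gives I = 0.3375 + (1.8)(0.51)² = 0.80568 kg m^2.
Total I = 0.62415 + 3.8075 + 2.0083 + 0.80568 = 7.2456 kg m^2.

7.25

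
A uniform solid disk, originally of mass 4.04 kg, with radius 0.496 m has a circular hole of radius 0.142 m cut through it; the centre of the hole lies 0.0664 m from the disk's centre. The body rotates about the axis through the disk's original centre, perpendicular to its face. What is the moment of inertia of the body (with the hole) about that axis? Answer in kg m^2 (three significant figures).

0.492

Unpierced body about its centre: I₀ = (1/2)MR² = (1/2)(4.04)(0.496)² = 0.49695 kg m^2.
The removed disk has mass m = M·(r/R)² = (4.04)(0.142/0.496)² = 0.33113 kg (same uniform areal density).
Its moment of inertia about the rotation axis (parallel-axis theorem): I_hole = (1/2)mr² + md² = (1/2)(0.33113)(0.142)² + (0.33113)(0.0664)² = 0.0047983 kg m^2.
Treating the hole as negative mass, I = I₀ − I_hole = 0.49695 − 0.0047983 = 0.49215 kg m^2.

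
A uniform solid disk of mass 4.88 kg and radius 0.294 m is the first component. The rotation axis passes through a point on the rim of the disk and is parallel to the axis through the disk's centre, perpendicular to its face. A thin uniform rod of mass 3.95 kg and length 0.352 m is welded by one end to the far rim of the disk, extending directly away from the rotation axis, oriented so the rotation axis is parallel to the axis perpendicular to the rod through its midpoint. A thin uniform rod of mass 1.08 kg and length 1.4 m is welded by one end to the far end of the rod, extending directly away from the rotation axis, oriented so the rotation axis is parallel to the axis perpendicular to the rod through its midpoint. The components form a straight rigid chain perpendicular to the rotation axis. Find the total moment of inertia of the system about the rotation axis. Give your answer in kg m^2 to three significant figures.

Solid disk: I_cm = (1/2)MR² = (1/2)(4.88)(0.294)² = 0.2109 kg m^2; centre at d = 0.294 m, so the parallel axis theorem gives I = 0.2109 + (4.88)(0.294)² = 0.63271 kg m^2.
Thin rod: I_cm = (1/12)ML² = (1/12)(3.95)(0.352)² = 0.040785 kg m^2; centre at d = 0.294 + 0.294 + 0.176 = 0.764 m, so the parallel axis theorem gives I = 0.040785 + (3.95)(0.764)² = 2.3464 kg m^2.
Thin rod: I_cm = (1/12)ML² = (1/12)(1.08)(1.4)² = 0.1764 kg m^2; centre at d = 0.294 + 0.294 + 0.176 + 0.176 + 0.7 = 1.64 m, so the parallel axis theorem gives I = 0.1764 + (1.08)(1.64)² = 3.0812 kg m^2.
Total I = 0.63271 + 2.3464 + 3.0812 = 6.0603 kg m^2.

6.06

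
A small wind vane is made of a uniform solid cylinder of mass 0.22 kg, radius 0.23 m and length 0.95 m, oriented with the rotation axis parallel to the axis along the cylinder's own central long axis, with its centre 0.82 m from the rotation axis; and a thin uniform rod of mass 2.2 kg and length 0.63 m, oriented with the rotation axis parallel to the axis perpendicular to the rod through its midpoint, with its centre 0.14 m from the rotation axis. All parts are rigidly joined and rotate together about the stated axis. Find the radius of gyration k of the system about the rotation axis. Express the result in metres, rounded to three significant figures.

0.334

Solid cylinder: I_cm = (1/2)MR² = (1/2)(0.22)(0.23)² = 0.005819 kg m²; centre at d = 0.82 m, so the parallel axis theorem gives I = 0.005819 + (0.22)(0.82)² = 0.15375 kg m².
Thin rod: I_cm = (1/12)ML² = (1/12)(2.2)(0.63)² = 0.072765 kg m²; centre at d = 0.14 m, so the parallel axis theorem gives I = 0.072765 + (2.2)(0.14)² = 0.11589 kg m².
Total I = 0.26963 kg m²; total mass M = 2.42 kg.
k = √(I/M) = √(0.26963/2.42) = 0.33379 m.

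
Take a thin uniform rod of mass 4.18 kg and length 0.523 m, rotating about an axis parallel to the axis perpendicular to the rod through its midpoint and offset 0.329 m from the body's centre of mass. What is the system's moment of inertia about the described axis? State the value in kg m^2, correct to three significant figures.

0.548

I_cm = (1/12)ML² = (1/12)(4.18)(0.523)² = 0.095279 kg m^2; centre at d = 0.329 m, so the parallel axis theorem gives I = 0.095279 + (4.18)(0.329)² = 0.54773 kg m^2.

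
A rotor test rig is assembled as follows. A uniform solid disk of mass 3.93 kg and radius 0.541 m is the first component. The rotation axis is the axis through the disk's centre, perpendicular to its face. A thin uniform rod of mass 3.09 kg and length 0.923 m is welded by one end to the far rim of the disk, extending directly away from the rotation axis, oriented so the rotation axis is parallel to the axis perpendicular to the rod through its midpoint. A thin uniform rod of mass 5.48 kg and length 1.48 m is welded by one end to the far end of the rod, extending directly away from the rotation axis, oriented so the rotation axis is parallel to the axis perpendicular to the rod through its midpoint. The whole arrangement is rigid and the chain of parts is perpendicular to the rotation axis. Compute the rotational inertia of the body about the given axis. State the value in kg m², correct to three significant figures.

31.5

Solid disk: I_cm = (1/2)MR² = (1/2)(3.93)(0.541)² = 0.57512 kg m²; axis through the centre, so I = 0.57512 kg m².
Thin rod: I_cm = (1/12)ML² = (1/12)(3.09)(0.923)² = 0.21937 kg m²; centre at d = 0.541 + 0.4615 = 1.0025 m, so I = I_cm + Md² gives I = 0.21937 + (3.09)(1.0025)² = 3.3248 kg m².
Thin rod: I_cm = (1/12)ML² = (1/12)(5.48)(1.48)² = 1.0003 kg m²; centre at d = 0.541 + 0.4615 + 0.4615 + 0.74 = 2.204 m, so I = I_cm + Md² gives I = 1.0003 + (5.48)(2.204)² = 27.62 kg m².
Total I = 0.57512 + 3.3248 + 27.62 = 31.52 kg m².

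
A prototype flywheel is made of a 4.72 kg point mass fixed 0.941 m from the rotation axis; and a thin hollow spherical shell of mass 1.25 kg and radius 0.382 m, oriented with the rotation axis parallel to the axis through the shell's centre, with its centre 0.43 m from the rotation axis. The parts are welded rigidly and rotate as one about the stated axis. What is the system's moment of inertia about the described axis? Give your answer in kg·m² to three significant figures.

4.53

Point mass: I_cm = 0; centre at d = 0.941 m, so the parallel axis theorem gives I = 0 + (4.72)(0.941)² = 4.1795 kg·m².
Spherical shell: I_cm = (2/3)MR² = (2/3)(1.25)(0.382)² = 0.1216 kg·m²; centre at d = 0.43 m, so the parallel axis theorem gives I = 0.1216 + (1.25)(0.43)² = 0.35273 kg·m².
Total I = 4.1795 + 0.35273 = 4.5322 kg·m².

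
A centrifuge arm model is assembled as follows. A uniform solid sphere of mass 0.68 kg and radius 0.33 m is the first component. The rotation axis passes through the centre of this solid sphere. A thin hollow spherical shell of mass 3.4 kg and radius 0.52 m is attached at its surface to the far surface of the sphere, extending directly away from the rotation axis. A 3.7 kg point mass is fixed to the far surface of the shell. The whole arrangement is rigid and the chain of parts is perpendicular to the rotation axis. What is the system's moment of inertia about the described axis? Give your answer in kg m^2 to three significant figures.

Solid sphere: I_cm = (2/5)MR² = (2/5)(0.68)(0.33)² = 0.029621 kg m^2; axis through the centre, so I = 0.029621 kg m^2.
Spherical shell: I_cm = (2/3)MR² = (2/3)(3.4)(0.52)² = 0.61291 kg m^2; centre at d = 0.33 + 0.52 = 0.85 m, so the parallel axis theorem gives I = 0.61291 + (3.4)(0.85)² = 3.0694 kg m^2.
Point mass: I_cm = 0; centre at d = 0.33 + 0.52 + 0.52 = 1.37 m, so the parallel axis theorem gives I = 0 + (3.7)(1.37)² = 6.9445 kg m^2.
Total I = 0.029621 + 3.0694 + 6.9445 = 10.044 kg m^2.

10.0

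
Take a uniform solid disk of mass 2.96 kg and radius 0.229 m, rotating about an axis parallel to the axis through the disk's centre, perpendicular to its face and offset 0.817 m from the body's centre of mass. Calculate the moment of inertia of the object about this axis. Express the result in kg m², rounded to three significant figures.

I_cm = (1/2)MR² = (1/2)(2.96)(0.229)² = 0.077613 kg m²; centre at d = 0.817 m, so the parallel axis theorem gives I = 0.077613 + (2.96)(0.817)² = 2.0534 kg m².

2.05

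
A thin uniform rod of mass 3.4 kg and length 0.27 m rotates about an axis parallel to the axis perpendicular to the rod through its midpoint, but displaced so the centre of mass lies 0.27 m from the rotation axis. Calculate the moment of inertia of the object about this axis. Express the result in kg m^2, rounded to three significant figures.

0.269

I_cm = (1/12)ML² = (1/12)(3.4)(0.27)² = 0.020655 kg m^2; centre at d = 0.27 m, so I = I_cm + Md² gives I = 0.020655 + (3.4)(0.27)² = 0.26852 kg m^2.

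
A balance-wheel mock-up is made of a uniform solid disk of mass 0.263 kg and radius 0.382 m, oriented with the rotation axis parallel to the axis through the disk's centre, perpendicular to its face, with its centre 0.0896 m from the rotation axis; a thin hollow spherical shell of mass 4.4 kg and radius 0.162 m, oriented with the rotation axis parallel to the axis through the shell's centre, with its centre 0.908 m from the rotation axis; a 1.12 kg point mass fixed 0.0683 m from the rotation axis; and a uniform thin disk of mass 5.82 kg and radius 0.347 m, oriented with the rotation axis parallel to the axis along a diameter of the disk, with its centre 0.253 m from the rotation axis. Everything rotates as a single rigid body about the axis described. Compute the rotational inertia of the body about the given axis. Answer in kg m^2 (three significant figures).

4.28

Solid disk: I_cm = (1/2)MR² = (1/2)(0.263)(0.382)² = 0.019189 kg m^2; centre at d = 0.0896 m, so I = I_cm + Md² gives I = 0.019189 + (0.263)(0.0896)² = 0.0213 kg m^2.
Spherical shell: I_cm = (2/3)MR² = (2/3)(4.4)(0.162)² = 0.076982 kg m^2; centre at d = 0.908 m, so I = I_cm + Md² gives I = 0.076982 + (4.4)(0.908)² = 3.7046 kg m^2.
Point mass: I_cm = 0; centre at d = 0.0683 m, so I = I_cm + Md² gives I = 0 + (1.12)(0.0683)² = 0.0052247 kg m^2.
Thin disk: I_cm = (1/4)MR² = (1/4)(5.82)(0.347)² = 0.1752 kg m^2; centre at d = 0.253 m, so I = I_cm + Md² gives I = 0.1752 + (5.82)(0.253)² = 0.54773 kg m^2.
Total I = 0.0213 + 3.7046 + 0.0052247 + 0.54773 = 4.2789 kg m^2.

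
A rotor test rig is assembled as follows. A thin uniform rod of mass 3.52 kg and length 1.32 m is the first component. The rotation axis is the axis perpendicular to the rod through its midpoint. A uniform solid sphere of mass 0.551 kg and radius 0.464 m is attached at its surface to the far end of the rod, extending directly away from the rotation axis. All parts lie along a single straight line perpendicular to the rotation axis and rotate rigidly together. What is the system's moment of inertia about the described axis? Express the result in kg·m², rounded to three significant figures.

Thin rod: I_cm = (1/12)ML² = (1/12)(3.52)(1.32)² = 0.5111 kg·m²; axis through the centre, so I = 0.5111 kg·m².
Solid sphere: I_cm = (2/5)MR² = (2/5)(0.551)(0.464)² = 0.047451 kg·m²; centre at d = 0.66 + 0.464 = 1.124 m, so I = I_cm + Md² gives I = 0.047451 + (0.551)(1.124)² = 0.74357 kg·m².
Total I = 0.5111 + 0.74357 = 1.2547 kg·m².

1.25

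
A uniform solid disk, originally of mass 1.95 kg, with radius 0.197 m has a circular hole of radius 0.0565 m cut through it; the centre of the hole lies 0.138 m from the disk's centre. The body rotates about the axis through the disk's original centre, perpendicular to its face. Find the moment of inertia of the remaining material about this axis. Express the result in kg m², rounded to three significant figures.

Unpierced body about its centre: I₀ = (1/2)MR² = (1/2)(1.95)(0.197)² = 0.037839 kg m².
The removed disk has mass m = M·(r/R)² = (1.95)(0.0565/0.197)² = 0.1604 kg (same uniform areal density).
Its moment of inertia about the rotation axis (parallel-axis theorem): I_hole = (1/2)mr² + md² = (1/2)(0.1604)(0.0565)² + (0.1604)(0.138)² = 0.0033106 kg m².
Treating the hole as negative mass, I = I₀ − I_hole = 0.037839 − 0.0033106 = 0.034528 kg m².

0.0345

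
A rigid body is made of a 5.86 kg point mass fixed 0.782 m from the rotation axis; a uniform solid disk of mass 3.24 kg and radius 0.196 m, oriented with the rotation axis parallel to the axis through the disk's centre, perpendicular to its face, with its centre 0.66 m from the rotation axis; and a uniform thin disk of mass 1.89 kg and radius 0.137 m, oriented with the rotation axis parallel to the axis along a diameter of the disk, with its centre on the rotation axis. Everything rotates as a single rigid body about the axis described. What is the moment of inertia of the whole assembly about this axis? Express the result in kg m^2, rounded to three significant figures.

Point mass: I_cm = 0; centre at d = 0.782 m, so I = I_cm + Md² gives I = 0 + (5.86)(0.782)² = 3.5835 kg m^2.
Solid disk: I_cm = (1/2)MR² = (1/2)(3.24)(0.196)² = 0.062234 kg m^2; centre at d = 0.66 m, so I = I_cm + Md² gives I = 0.062234 + (3.24)(0.66)² = 1.4736 kg m^2.
Thin disk: I_cm = (1/4)MR² = (1/4)(1.89)(0.137)² = 0.0088684 kg m^2; axis through the centre, so I = 0.0088684 kg m^2.
Total I = 3.5835 + 1.4736 + 0.0088684 = 5.066 kg m^2.

5.07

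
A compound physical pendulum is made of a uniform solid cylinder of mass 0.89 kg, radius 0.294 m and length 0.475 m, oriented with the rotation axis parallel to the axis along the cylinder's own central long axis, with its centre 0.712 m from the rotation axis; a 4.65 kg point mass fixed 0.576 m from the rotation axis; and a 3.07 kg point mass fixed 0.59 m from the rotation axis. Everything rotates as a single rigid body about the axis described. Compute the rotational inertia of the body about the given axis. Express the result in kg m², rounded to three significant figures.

Solid cylinder: I_cm = (1/2)MR² = (1/2)(0.89)(0.294)² = 0.038464 kg m²; centre at d = 0.712 m, so I = I_cm + Md² gives I = 0.038464 + (0.89)(0.712)² = 0.48964 kg m².
Point mass: I_cm = 0; centre at d = 0.576 m, so I = I_cm + Md² gives I = 0 + (4.65)(0.576)² = 1.5428 kg m².
Point mass: I_cm = 0; centre at d = 0.59 m, so I = I_cm + Md² gives I = 0 + (3.07)(0.59)² = 1.0687 kg m².
Total I = 0.48964 + 1.5428 + 1.0687 = 3.1011 kg m².

3.10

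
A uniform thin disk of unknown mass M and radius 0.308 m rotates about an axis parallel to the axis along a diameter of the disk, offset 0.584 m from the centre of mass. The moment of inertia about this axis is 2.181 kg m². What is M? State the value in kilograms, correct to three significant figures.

I = I_cm + Md² = (1/4)MR² + Md² = M·[0.25·(0.308)² + (0.584)²] = M·0.36477.
So M = 2.181 / 0.36477 = 5.9791 kg.

5.98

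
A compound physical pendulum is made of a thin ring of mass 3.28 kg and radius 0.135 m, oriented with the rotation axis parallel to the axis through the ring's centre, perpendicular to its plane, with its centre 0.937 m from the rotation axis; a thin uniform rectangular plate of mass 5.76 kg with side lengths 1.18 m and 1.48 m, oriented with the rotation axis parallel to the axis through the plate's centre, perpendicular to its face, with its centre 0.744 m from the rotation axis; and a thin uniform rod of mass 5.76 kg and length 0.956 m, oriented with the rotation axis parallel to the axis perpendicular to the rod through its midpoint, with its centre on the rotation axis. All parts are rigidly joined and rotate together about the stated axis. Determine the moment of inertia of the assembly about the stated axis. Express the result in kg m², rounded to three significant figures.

Thin ring: I_cm = MR² = (3.28)(0.135)² = 0.059778 kg m²; centre at d = 0.937 m, so I = I_cm + Md² gives I = 0.059778 + (3.28)(0.937)² = 2.9395 kg m².
Rectangular plate: I_cm = (1/12)M(a²+b²) = (1/12)(5.76)[(1.18)² + (1.48)²] = 1.7197 kg m²; centre at d = 0.744 m, so I = I_cm + Md² gives I = 1.7197 + (5.76)(0.744)² = 4.9081 kg m².
Thin rod: I_cm = (1/12)ML² = (1/12)(5.76)(0.956)² = 0.43869 kg m²; axis through the centre, so I = 0.43869 kg m².
Total I = 2.9395 + 4.9081 + 0.43869 = 8.2863 kg m².

8.29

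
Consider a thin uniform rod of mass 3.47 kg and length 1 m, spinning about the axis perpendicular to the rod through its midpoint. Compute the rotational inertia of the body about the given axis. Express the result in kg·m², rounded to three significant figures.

I_cm = (1/12)ML² = (1/12)(3.47)(1)² = 0.28917 kg·m²; axis through the centre, so I = 0.28917 kg·m².

0.289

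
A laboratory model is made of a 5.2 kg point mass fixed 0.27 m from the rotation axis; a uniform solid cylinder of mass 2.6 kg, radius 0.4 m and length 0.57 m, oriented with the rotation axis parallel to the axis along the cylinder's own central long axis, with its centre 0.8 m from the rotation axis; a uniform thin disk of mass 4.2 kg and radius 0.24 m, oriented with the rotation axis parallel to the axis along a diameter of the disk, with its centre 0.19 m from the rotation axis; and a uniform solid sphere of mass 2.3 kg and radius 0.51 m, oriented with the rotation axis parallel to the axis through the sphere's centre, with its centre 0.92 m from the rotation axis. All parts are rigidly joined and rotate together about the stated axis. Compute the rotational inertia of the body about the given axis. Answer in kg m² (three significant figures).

4.65

Point mass: I_cm = 0; centre at d = 0.27 m, so the parallel axis theorem gives I = 0 + (5.2)(0.27)² = 0.37908 kg m².
Solid cylinder: I_cm = (1/2)MR² = (1/2)(2.6)(0.4)² = 0.208 kg m²; centre at d = 0.8 m, so the parallel axis theorem gives I = 0.208 + (2.6)(0.8)² = 1.872 kg m².
Thin disk: I_cm = (1/4)MR² = (1/4)(4.2)(0.24)² = 0.06048 kg m²; centre at d = 0.19 m, so the parallel axis theorem gives I = 0.06048 + (4.2)(0.19)² = 0.2121 kg m².
Solid sphere: I_cm = (2/5)MR² = (2/5)(2.3)(0.51)² = 0.23929 kg m²; centre at d = 0.92 m, so the parallel axis theorem gives I = 0.23929 + (2.3)(0.92)² = 2.186 kg m².
Total I = 0.37908 + 1.872 + 0.2121 + 2.186 = 4.6492 kg m².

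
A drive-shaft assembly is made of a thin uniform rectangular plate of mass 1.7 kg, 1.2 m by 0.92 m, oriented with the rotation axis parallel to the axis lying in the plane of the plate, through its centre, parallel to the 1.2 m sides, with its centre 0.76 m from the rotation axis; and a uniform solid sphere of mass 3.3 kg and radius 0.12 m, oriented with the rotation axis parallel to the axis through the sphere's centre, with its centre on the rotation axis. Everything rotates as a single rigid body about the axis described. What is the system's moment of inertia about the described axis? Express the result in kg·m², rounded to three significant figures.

Rectangular plate: I_cm = (1/12)Mb² = (1/12)(1.7)(0.92)² = 0.11991 kg·m²; centre at d = 0.76 m, so the parallel axis theorem gives I = 0.11991 + (1.7)(0.76)² = 1.1018 kg·m².
Solid sphere: I_cm = (2/5)MR² = (2/5)(3.3)(0.12)² = 0.019008 kg·m²; axis through the centre, so I = 0.019008 kg·m².
Total I = 1.1018 + 0.019008 = 1.1208 kg·m².

1.12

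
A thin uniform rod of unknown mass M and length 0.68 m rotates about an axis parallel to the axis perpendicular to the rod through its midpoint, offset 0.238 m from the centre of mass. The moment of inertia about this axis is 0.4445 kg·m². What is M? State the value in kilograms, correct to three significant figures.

4.67

I = I_cm + Md² = (1/12)ML² + Md² = M·[0.0833333·(0.68)² + (0.238)²] = M·0.095177.
So M = 0.4445 / 0.095177 = 4.6702 kg.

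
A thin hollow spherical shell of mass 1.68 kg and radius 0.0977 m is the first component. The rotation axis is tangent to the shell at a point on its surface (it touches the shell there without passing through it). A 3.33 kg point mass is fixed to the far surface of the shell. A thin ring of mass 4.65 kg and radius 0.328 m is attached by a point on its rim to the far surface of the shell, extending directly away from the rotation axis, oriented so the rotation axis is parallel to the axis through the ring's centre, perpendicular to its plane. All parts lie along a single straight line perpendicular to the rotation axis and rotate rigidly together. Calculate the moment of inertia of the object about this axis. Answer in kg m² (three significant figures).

1.93

Spherical shell: I_cm = (2/3)MR² = (2/3)(1.68)(0.0977)² = 0.010691 kg m²; centre at d = 0.0977 m, so the parallel axis theorem gives I = 0.010691 + (1.68)(0.0977)² = 0.026727 kg m².
Point mass: I_cm = 0; centre at d = 0.0977 + 0.0977 = 0.1954 m, so the parallel axis theorem gives I = 0 + (3.33)(0.1954)² = 0.12714 kg m².
Thin ring: I_cm = MR² = (4.65)(0.328)² = 0.50027 kg m²; centre at d = 0.0977 + 0.0977 + 0.328 = 0.5234 m, so the parallel axis theorem gives I = 0.50027 + (4.65)(0.5234)² = 1.7741 kg m².
Total I = 0.026727 + 0.12714 + 1.7741 = 1.928 kg m².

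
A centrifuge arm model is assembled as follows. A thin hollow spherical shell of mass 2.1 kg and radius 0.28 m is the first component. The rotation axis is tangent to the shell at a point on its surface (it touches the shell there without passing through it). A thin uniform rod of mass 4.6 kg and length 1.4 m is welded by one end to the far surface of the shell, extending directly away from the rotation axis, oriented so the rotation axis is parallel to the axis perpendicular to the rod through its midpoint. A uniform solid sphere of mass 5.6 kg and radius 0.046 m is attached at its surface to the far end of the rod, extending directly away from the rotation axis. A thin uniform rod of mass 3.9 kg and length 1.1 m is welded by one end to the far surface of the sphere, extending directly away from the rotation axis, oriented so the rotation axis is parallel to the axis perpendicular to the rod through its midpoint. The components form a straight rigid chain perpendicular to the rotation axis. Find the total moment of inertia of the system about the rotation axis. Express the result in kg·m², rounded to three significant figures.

Spherical shell: I_cm = (2/3)MR² = (2/3)(2.1)(0.28)² = 0.10976 kg·m²; centre at d = 0.28 m, so the parallel axis theorem gives I = 0.10976 + (2.1)(0.28)² = 0.2744 kg·m².
Thin rod: I_cm = (1/12)ML² = (1/12)(4.6)(1.4)² = 0.75133 kg·m²; centre at d = 0.28 + 0.28 + 0.7 = 1.26 m, so the parallel axis theorem gives I = 0.75133 + (4.6)(1.26)² = 8.0543 kg·m².
Solid sphere: I_cm = (2/5)MR² = (2/5)(5.6)(0.046)² = 0.0047398 kg·m²; centre at d = 0.28 + 0.28 + 0.7 + 0.7 + 0.046 = 2.006 m, so the parallel axis theorem gives I = 0.0047398 + (5.6)(2.006)² = 22.539 kg·m².
Thin rod: I_cm = (1/12)ML² = (1/12)(3.9)(1.1)² = 0.39325 kg·m²; centre at d = 0.28 + 0.28 + 0.7 + 0.7 + 0.046 + 0.046 + 0.55 = 2.602 m, so the parallel axis theorem gives I = 0.39325 + (3.9)(2.602)² = 26.798 kg·m².
Total I = 0.2744 + 8.0543 + 22.539 + 26.798 = 57.666 kg·m².

57.7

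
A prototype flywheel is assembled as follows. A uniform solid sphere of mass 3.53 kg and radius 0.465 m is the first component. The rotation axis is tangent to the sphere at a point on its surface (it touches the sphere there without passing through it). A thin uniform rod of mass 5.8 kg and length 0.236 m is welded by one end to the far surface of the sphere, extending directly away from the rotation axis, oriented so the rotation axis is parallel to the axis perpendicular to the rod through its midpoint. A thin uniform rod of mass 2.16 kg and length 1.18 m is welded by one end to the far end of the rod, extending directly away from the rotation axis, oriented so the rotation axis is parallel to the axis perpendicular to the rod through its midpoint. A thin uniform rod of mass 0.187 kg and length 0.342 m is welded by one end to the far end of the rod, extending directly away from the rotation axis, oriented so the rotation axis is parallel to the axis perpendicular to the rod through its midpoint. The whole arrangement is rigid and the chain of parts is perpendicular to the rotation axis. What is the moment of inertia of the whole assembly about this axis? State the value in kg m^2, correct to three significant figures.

15.6

Solid sphere: I_cm = (2/5)MR² = (2/5)(3.53)(0.465)² = 0.30531 kg m^2; centre at d = 0.465 m, so the parallel axis theorem gives I = 0.30531 + (3.53)(0.465)² = 1.0686 kg m^2.
Thin rod: I_cm = (1/12)ML² = (1/12)(5.8)(0.236)² = 0.02692 kg m^2; centre at d = 0.465 + 0.465 + 0.118 = 1.048 m, so the parallel axis theorem gives I = 0.02692 + (5.8)(1.048)² = 6.3971 kg m^2.
Thin rod: I_cm = (1/12)ML² = (1/12)(2.16)(1.18)² = 0.25063 kg m^2; centre at d = 0.465 + 0.465 + 0.118 + 0.118 + 0.59 = 1.756 m, so the parallel axis theorem gives I = 0.25063 + (2.16)(1.756)² = 6.9111 kg m^2.
Thin rod: I_cm = (1/12)ML² = (1/12)(0.187)(0.342)² = 0.0018227 kg m^2; centre at d = 0.465 + 0.465 + 0.118 + 0.118 + 0.59 + 0.59 + 0.171 = 2.517 m, so the parallel axis theorem gives I = 0.0018227 + (0.187)(2.517)² = 1.1865 kg m^2.
Total I = 1.0686 + 6.3971 + 6.9111 + 1.1865 = 15.563 kg m^2.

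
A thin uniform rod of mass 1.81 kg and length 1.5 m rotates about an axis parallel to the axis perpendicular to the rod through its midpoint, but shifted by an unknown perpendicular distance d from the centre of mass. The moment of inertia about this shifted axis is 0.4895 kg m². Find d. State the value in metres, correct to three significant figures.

About the centre-of-mass axis, I_cm = (1/12)ML² = (1/12)(1.81)(1.5)² = 0.33937 kg m².
Parallel axis theorem: I = I_cm + Md², so Md² = 0.4895 − 0.33937 = 0.15013 kg m².
d = √(0.15013 / 1.81) = 0.288 m.

0.288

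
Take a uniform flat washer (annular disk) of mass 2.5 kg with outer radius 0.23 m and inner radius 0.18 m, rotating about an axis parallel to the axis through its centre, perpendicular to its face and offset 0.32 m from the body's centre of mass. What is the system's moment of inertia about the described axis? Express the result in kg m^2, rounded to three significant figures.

0.363

I_cm = (1/2)M(R²+r²) = (1/2)(2.5)[(0.23)² + (0.18)²] = 0.10662 kg m^2; centre at d = 0.32 m, so I = I_cm + Md² gives I = 0.10662 + (2.5)(0.32)² = 0.36262 kg m^2.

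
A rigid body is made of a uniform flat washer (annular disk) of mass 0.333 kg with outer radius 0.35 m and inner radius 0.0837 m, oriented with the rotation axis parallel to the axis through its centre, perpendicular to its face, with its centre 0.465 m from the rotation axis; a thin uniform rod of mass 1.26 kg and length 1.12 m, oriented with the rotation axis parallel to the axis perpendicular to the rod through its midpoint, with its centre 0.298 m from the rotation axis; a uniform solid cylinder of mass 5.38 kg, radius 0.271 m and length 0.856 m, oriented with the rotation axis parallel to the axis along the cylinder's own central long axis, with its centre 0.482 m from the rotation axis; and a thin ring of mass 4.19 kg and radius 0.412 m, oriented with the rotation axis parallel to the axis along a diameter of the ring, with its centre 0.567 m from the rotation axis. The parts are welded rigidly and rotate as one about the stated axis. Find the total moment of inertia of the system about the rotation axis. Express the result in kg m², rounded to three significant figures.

3.49

Annular disk: I_cm = (1/2)M(R²+r²) = (1/2)(0.333)[(0.35)² + (0.0837)²] = 0.021563 kg m²; centre at d = 0.465 m, so the parallel axis theorem gives I = 0.021563 + (0.333)(0.465)² = 0.093566 kg m².
Thin rod: I_cm = (1/12)ML² = (1/12)(1.26)(1.12)² = 0.13171 kg m²; centre at d = 0.298 m, so the parallel axis theorem gives I = 0.13171 + (1.26)(0.298)² = 0.24361 kg m².
Solid cylinder: I_cm = (1/2)MR² = (1/2)(5.38)(0.271)² = 0.19756 kg m²; centre at d = 0.482 m, so the parallel axis theorem gives I = 0.19756 + (5.38)(0.482)² = 1.4475 kg m².
Thin ring: I_cm = (1/2)MR² = (1/2)(4.19)(0.412)² = 0.35561 kg m²; centre at d = 0.567 m, so the parallel axis theorem gives I = 0.35561 + (4.19)(0.567)² = 1.7027 kg m².
Total I = 0.093566 + 0.24361 + 1.4475 + 1.7027 = 3.4873 kg m².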